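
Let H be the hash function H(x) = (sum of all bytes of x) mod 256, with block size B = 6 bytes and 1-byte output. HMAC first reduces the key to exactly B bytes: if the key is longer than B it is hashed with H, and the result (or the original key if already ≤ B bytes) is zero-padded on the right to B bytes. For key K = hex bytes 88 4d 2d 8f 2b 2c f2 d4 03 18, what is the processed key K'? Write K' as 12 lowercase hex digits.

c90000000000

|K| = 10 > B = 6, so first hash the key.
H(K): sum = 136+77+45+143+43+44+242+212+3+24 = 969; mod 256 = 201 → c9.
Zero-pad H(K) = c9 to 6 bytes: K' = c9 00 00 00 00 00.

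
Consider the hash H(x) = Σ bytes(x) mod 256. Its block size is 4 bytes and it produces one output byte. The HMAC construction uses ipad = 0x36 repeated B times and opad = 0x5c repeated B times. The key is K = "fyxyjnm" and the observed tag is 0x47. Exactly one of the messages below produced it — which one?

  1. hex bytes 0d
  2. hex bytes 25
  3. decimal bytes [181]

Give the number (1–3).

Key "fyxyjnm" = 66 79 78 79 6a 6e 6d is 7 bytes > B = 4, so hash it first: H(key) = 15, then zero-pad to 4 bytes: K' = 15 00 00 00.
K' ⊕ ipad = 23 36 36 36; K' ⊕ opad = 49 5c 5c 5c.
m1: inner = H(23 36 36 36 0d) = d2; tag = H(49 5c 5c 5c d2) = 2f
m2: inner = H(23 36 36 36 25) = ea; tag = H(49 5c 5c 5c ea) = 47 ← matches
m3: inner = H(23 36 36 36 b5) = 7a; tag = H(49 5c 5c 5c 7a) = d7

2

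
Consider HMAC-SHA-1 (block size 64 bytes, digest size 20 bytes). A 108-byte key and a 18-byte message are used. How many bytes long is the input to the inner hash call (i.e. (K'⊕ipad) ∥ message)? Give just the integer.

82

Key is 108 > 64 bytes, so it is hashed to 20 bytes then zero-padded to 64: |K'| = 64.
Inner input = (K'⊕ipad) ∥ m → 64 + 18 = 82 bytes.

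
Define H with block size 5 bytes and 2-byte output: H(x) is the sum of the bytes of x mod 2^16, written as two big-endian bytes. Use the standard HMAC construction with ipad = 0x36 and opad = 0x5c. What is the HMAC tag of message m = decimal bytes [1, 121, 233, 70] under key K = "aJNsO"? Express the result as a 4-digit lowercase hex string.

Key "aJNsO" = 61 4a 4e 73 4f is exactly B = 5 bytes: K' = 61 4a 4e 73 4f.
K' ⊕ ipad = 57 7c 78 45 79.  K' ⊕ opad = 3d 16 12 2f 13.
Inner input = (K'⊕ipad) ∥ m = 57 7c 78 45 79 ∥ 01 79 e9 46.
Inner hash: sum = 87+124+120+69+121+1+121+233+70 = 946 → 03 b2.
Outer input = (K'⊕opad) ∥ inner = 3d 16 12 2f 13 ∥ 03 b2.
Outer hash (tag): sum = 61+22+18+47+19+3+178 = 348 → 01 5c.

015c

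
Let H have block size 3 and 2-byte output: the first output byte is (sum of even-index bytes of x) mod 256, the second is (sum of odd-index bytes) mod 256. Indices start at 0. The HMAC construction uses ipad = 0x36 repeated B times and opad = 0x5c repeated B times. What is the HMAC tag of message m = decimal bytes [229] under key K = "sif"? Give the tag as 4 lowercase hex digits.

Key "sif" = 73 69 66 is exactly B = 3 bytes: K' = 73 69 66.
K' ⊕ ipad = 45 5f 50.  K' ⊕ opad = 2f 35 3a.
Inner input = (K'⊕ipad) ∥ m = 45 5f 50 ∥ e5.
Inner hash: even-index sum = 149 mod 256 = 149; odd-index sum = 324 mod 256 = 68 → 95 44.
Outer input = (K'⊕opad) ∥ inner = 2f 35 3a ∥ 95 44.
Outer hash (tag): even-index sum = 173 mod 256 = 173; odd-index sum = 202 mod 256 = 202 → ad ca.

adca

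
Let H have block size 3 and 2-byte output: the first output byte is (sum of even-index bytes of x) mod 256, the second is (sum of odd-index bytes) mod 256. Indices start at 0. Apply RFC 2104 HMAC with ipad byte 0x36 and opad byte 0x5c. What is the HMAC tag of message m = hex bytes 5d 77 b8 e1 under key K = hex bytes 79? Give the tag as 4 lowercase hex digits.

cc39

Key hex bytes 79 is 1 byte ≤ B = 3; zero-pad to 3 bytes: K' = 79 00 00.
K' ⊕ ipad = 4f 36 36.  K' ⊕ opad = 25 5c 5c.
Inner input = (K'⊕ipad) ∥ m = 4f 36 36 ∥ 5d 77 b8 e1.
Inner hash: even-index sum = 477 mod 256 = 221; odd-index sum = 331 mod 256 = 75 → dd 4b.
Outer input = (K'⊕opad) ∥ inner = 25 5c 5c ∥ dd 4b.
Outer hash (tag): even-index sum = 204 mod 256 = 204; odd-index sum = 313 mod 256 = 57 → cc 39.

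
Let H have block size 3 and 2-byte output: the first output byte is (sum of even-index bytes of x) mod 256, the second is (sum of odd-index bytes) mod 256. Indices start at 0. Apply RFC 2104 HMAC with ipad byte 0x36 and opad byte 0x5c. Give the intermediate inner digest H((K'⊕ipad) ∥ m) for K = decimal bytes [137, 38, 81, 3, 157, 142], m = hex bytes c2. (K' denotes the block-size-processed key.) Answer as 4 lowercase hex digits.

7743

Key decimal bytes [137, 38, 81, 3, 157, 142] = 89 26 51 03 9d 8e is 6 bytes > B = 3, so hash it first: H(key) = 77 b7, then zero-pad to 3 bytes: K' = 77 b7 00.
K' ⊕ ipad = 41 81 36.
Inner input = 41 81 36 ∥ c2.
Inner hash: even-index sum = 119 mod 256 = 119; odd-index sum = 323 mod 256 = 67 → 77 43.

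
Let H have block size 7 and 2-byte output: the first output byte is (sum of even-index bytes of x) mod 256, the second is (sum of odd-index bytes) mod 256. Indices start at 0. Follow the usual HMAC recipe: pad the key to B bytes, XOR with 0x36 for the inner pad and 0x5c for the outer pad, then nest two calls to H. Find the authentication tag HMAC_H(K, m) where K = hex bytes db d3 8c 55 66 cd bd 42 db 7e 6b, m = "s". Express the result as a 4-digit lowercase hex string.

Key hex bytes db d3 8c 55 66 cd bd 42 db 7e 6b is 11 bytes > B = 7, so hash it first: H(key) = d0 b5, then zero-pad to 7 bytes: K' = d0 b5 00 00 00 00 00.
K' ⊕ ipad = e6 83 36 36 36 36 36.  K' ⊕ opad = 8c e9 5c 5c 5c 5c 5c.
Inner input = (K'⊕ipad) ∥ m = e6 83 36 36 36 36 36 ∥ 73.
Inner hash: even-index sum = 392 mod 256 = 136; odd-index sum = 354 mod 256 = 98 → 88 62.
Outer input = (K'⊕opad) ∥ inner = 8c e9 5c 5c 5c 5c 5c ∥ 88 62.
Outer hash (tag): even-index sum = 514 mod 256 = 2; odd-index sum = 553 mod 256 = 41 → 02 29.

0229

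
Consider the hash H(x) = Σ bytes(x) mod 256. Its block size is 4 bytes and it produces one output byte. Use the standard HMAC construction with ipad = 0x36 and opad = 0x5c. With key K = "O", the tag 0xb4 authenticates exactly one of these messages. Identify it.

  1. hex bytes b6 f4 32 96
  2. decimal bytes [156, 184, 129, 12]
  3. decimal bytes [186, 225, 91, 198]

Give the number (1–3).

1

Key "O" = 4f is 1 byte ≤ B = 4; zero-pad to 4 bytes: K' = 4f 00 00 00.
K' ⊕ ipad = 79 36 36 36; K' ⊕ opad = 13 5c 5c 5c.
m1: inner = H(79 36 36 36 b6 f4 32 96) = 8d; tag = H(13 5c 5c 5c 8d) = b4 ← matches
m2: inner = H(79 36 36 36 9c b8 81 0c) = fc; tag = H(13 5c 5c 5c fc) = 23
m3: inner = H(79 36 36 36 ba e1 5b c6) = d7; tag = H(13 5c 5c 5c d7) = fe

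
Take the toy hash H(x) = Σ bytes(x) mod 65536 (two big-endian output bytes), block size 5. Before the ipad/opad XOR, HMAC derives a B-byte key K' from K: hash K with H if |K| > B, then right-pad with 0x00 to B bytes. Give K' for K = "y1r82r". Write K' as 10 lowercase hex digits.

01f8000000

|K| = 6 > B = 5, so first hash the key.
H(K): sum = 121+49+114+56+50+114 = 504 → 01 f8.
Zero-pad H(K) = 01 f8 to 5 bytes: K' = 01 f8 00 00 00.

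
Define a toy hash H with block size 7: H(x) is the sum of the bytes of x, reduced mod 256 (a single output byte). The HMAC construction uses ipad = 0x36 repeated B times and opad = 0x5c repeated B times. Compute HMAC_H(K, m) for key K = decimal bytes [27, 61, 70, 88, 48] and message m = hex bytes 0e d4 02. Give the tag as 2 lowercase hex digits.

Key decimal bytes [27, 61, 70, 88, 48] = 1b 3d 46 58 30 is 5 bytes ≤ B = 7; zero-pad to 7 bytes: K' = 1b 3d 46 58 30 00 00.
K' ⊕ ipad = 2d 0b 70 6e 06 36 36.  K' ⊕ opad = 47 61 1a 04 6c 5c 5c.
Inner input = (K'⊕ipad) ∥ m = 2d 0b 70 6e 06 36 36 ∥ 0e d4 02.
Inner hash: sum = 45+11+112+110+6+54+54+14+212+2 = 620; mod 256 = 108 → 6c.
Outer input = (K'⊕opad) ∥ inner = 47 61 1a 04 6c 5c 5c ∥ 6c.
Outer hash (tag): sum = 71+97+26+4+108+92+92+108 = 598; mod 256 = 86 → 56.

56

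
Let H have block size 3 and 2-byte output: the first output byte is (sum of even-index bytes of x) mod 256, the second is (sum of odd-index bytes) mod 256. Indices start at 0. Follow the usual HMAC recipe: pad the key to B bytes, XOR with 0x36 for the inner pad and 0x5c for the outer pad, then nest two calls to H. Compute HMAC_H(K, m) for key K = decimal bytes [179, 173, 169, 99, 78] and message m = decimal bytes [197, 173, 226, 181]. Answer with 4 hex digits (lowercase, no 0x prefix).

1f80

Key decimal bytes [179, 173, 169, 99, 78] = b3 ad a9 63 4e is 5 bytes > B = 3, so hash it first: H(key) = aa 10, then zero-pad to 3 bytes: K' = aa 10 00.
K' ⊕ ipad = 9c 26 36.  K' ⊕ opad = f6 4c 5c.
Inner input = (K'⊕ipad) ∥ m = 9c 26 36 ∥ c5 ad e2 b5.
Inner hash: even-index sum = 564 mod 256 = 52; odd-index sum = 461 mod 256 = 205 → 34 cd.
Outer input = (K'⊕opad) ∥ inner = f6 4c 5c ∥ 34 cd.
Outer hash (tag): even-index sum = 543 mod 256 = 31; odd-index sum = 128 mod 256 = 128 → 1f 80.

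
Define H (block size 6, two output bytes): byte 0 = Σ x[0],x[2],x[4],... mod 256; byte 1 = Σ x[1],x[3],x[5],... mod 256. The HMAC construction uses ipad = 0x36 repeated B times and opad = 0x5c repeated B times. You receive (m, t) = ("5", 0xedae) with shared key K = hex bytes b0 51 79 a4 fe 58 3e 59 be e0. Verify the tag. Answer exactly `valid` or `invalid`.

Key hex bytes b0 51 79 a4 fe 58 3e 59 be e0 is 10 bytes > B = 6, so hash it first: H(key) = 23 86, then zero-pad to 6 bytes: K' = 23 86 00 00 00 00.
K' ⊕ ipad = 15 b0 36 36 36 36; K' ⊕ opad = 7f da 5c 5c 5c 5c.
Inner hash: even-index sum = 182 mod 256 = 182; odd-index sum = 284 mod 256 = 28 → b6 1c.
Outer hash (recomputed tag): even-index sum = 493 mod 256 = 237; odd-index sum = 430 mod 256 = 174 → ed ae.
Recomputed tag = edae; claimed = edae → match.

valid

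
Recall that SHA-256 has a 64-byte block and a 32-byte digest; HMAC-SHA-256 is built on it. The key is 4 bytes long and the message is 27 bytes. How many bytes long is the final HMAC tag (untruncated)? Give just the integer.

The tag is one SHA-256 digest: 32 bytes.

32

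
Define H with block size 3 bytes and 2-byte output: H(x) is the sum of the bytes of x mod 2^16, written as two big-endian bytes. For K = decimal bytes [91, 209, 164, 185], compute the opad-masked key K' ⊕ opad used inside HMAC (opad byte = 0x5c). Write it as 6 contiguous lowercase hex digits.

5ed55c

Key decimal bytes [91, 209, 164, 185] = 5b d1 a4 b9 is 4 bytes > B = 3, so hash it first: H(key) = 02 89, then zero-pad to 3 bytes: K' = 02 89 00.
XOR each byte with 0x5c: 02⊕5c=5e, 89⊕5c=d5, 00⊕5c=5c.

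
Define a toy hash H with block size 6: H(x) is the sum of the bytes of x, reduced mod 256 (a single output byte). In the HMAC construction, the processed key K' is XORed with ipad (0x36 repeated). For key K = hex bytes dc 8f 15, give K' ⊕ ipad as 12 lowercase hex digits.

Key hex bytes dc 8f 15 is 3 bytes ≤ B = 6; zero-pad to 6 bytes: K' = dc 8f 15 00 00 00.
XOR each byte with 0x36: dc⊕36=ea, 8f⊕36=b9, 15⊕36=23, 00⊕36=36, 00⊕36=36, 00⊕36=36.

eab923363636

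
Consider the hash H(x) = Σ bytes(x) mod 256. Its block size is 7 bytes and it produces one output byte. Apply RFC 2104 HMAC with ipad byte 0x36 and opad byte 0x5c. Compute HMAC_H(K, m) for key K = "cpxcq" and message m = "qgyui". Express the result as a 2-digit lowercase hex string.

d3

Key "cpxcq" = 63 70 78 63 71 is 5 bytes ≤ B = 7; zero-pad to 7 bytes: K' = 63 70 78 63 71 00 00.
K' ⊕ ipad = 55 46 4e 55 47 36 36.  K' ⊕ opad = 3f 2c 24 3f 2d 5c 5c.
Inner input = (K'⊕ipad) ∥ m = 55 46 4e 55 47 36 36 ∥ 71 67 79 75 69.
Inner hash: sum = 85+70+78+85+71+54+54+113+103+121+117+105 = 1056; mod 256 = 32 → 20.
Outer input = (K'⊕opad) ∥ inner = 3f 2c 24 3f 2d 5c 5c ∥ 20.
Outer hash (tag): sum = 63+44+36+63+45+92+92+32 = 467; mod 256 = 211 → d3.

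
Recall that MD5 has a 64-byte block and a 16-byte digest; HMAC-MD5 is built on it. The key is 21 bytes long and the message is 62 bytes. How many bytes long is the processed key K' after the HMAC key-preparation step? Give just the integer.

Key is 21 ≤ 64 bytes, zero-padded: |K'| = 64.

64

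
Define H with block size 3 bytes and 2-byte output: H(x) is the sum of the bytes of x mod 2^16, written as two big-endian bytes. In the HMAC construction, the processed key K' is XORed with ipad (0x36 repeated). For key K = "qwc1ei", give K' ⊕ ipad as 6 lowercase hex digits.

347c36

Key "qwc1ei" = 71 77 63 31 65 69 is 6 bytes > B = 3, so hash it first: H(key) = 02 4a, then zero-pad to 3 bytes: K' = 02 4a 00.
XOR each byte with 0x36: 02⊕36=34, 4a⊕36=7c, 00⊕36=36.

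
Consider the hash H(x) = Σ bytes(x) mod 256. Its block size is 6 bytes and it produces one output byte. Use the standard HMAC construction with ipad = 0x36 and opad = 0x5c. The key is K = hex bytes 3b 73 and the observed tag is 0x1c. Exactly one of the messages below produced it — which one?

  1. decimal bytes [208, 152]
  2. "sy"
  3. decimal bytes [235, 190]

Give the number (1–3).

Key hex bytes 3b 73 is 2 bytes ≤ B = 6; zero-pad to 6 bytes: K' = 3b 73 00 00 00 00.
K' ⊕ ipad = 0d 45 36 36 36 36; K' ⊕ opad = 67 2f 5c 5c 5c 5c.
m1: inner = H(0d 45 36 36 36 36 d0 98) = 92; tag = H(67 2f 5c 5c 5c 5c 92) = 98
m2: inner = H(0d 45 36 36 36 36 73 79) = 16; tag = H(67 2f 5c 5c 5c 5c 16) = 1c ← matches
m3: inner = H(0d 45 36 36 36 36 eb be) = d3; tag = H(67 2f 5c 5c 5c 5c d3) = d9

2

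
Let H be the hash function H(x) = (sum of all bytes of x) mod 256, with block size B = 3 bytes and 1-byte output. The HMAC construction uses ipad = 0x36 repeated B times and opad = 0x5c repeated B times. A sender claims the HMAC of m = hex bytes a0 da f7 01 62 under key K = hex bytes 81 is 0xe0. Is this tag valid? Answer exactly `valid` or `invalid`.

invalid

Key hex bytes 81 is 1 byte ≤ B = 3; zero-pad to 3 bytes: K' = 81 00 00.
K' ⊕ ipad = b7 36 36; K' ⊕ opad = dd 5c 5c.
Inner hash: sum = 183+54+54+160+218+247+1+98 = 1015; mod 256 = 247 → f7.
Outer hash (recomputed tag): sum = 221+92+92+247 = 652; mod 256 = 140 → 8c.
Recomputed tag = 8c; claimed = e0 → mismatch.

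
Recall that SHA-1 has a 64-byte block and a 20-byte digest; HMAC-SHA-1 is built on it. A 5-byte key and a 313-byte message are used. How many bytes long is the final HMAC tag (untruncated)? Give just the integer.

The tag is one SHA-1 digest: 20 bytes.

20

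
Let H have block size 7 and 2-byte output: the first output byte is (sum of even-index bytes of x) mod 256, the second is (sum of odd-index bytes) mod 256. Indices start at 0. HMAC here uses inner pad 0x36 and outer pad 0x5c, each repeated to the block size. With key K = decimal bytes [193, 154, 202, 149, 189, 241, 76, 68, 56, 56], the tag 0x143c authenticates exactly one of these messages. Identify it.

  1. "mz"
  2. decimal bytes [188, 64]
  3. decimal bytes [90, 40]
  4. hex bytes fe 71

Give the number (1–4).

Key decimal bytes [193, 154, 202, 149, 189, 241, 76, 68, 56, 56] = c1 9a ca 95 bd f1 4c 44 38 38 is 10 bytes > B = 7, so hash it first: H(key) = cc 9c, then zero-pad to 7 bytes: K' = cc 9c 00 00 00 00 00.
K' ⊕ ipad = fa aa 36 36 36 36 36; K' ⊕ opad = 90 c0 5c 5c 5c 5c 5c.
m1: inner = H(fa aa 36 36 36 36 36 6d 7a) = 16 83; tag = H(90 c0 5c 5c 5c 5c 5c 16 83) = 278e
m2: inner = H(fa aa 36 36 36 36 36 bc 40) = dc d2; tag = H(90 c0 5c 5c 5c 5c 5c dc d2) = 7654
m3: inner = H(fa aa 36 36 36 36 36 5a 28) = c4 70; tag = H(90 c0 5c 5c 5c 5c 5c c4 70) = 143c ← matches
m4: inner = H(fa aa 36 36 36 36 36 fe 71) = 0d 14; tag = H(90 c0 5c 5c 5c 5c 5c 0d 14) = b885

3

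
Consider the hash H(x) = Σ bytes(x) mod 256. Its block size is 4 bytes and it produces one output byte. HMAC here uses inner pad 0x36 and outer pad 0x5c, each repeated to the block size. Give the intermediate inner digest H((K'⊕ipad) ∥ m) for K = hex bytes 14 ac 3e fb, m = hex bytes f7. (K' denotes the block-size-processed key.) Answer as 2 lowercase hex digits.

Key hex bytes 14 ac 3e fb is exactly B = 4 bytes: K' = 14 ac 3e fb.
K' ⊕ ipad = 22 9a 08 cd.
Inner input = 22 9a 08 cd ∥ f7.
Inner hash: sum = 34+154+8+205+247 = 648; mod 256 = 136 → 88.

88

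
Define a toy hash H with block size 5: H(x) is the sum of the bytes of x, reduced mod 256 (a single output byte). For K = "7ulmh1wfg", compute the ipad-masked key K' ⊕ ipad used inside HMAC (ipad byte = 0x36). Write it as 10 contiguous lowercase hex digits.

5436363636

Key "7ulmh1wfg" = 37 75 6c 6d 68 31 77 66 67 is 9 bytes > B = 5, so hash it first: H(key) = 62, then zero-pad to 5 bytes: K' = 62 00 00 00 00.
XOR each byte with 0x36: 62⊕36=54, 00⊕36=36, 00⊕36=36, 00⊕36=36, 00⊕36=36.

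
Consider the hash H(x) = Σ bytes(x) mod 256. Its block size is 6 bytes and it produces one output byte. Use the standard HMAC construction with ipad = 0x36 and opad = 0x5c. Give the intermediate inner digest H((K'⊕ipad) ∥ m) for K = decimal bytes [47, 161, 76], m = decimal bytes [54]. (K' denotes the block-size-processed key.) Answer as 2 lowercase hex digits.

Key decimal bytes [47, 161, 76] = 2f a1 4c is 3 bytes ≤ B = 6; zero-pad to 6 bytes: K' = 2f a1 4c 00 00 00.
K' ⊕ ipad = 19 97 7a 36 36 36.
Inner input = 19 97 7a 36 36 36 ∥ 36.
Inner hash: sum = 25+151+122+54+54+54+54 = 514; mod 256 = 2 → 02.

02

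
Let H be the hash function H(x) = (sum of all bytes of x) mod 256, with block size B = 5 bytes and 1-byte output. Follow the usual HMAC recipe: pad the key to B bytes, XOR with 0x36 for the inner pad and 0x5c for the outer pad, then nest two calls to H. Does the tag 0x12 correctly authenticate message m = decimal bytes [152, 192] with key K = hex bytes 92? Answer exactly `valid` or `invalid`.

Key hex bytes 92 is 1 byte ≤ B = 5; zero-pad to 5 bytes: K' = 92 00 00 00 00.
K' ⊕ ipad = a4 36 36 36 36; K' ⊕ opad = ce 5c 5c 5c 5c.
Inner hash: sum = 164+54+54+54+54+152+192 = 724; mod 256 = 212 → d4.
Outer hash (recomputed tag): sum = 206+92+92+92+92+212 = 786; mod 256 = 18 → 12.
Recomputed tag = 12; claimed = 12 → match.

valid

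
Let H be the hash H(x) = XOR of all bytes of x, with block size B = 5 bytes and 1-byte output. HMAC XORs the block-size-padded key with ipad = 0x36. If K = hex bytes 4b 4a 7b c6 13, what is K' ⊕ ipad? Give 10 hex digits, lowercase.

7d7c4df025

Key hex bytes 4b 4a 7b c6 13 is exactly B = 5 bytes: K' = 4b 4a 7b c6 13.
XOR each byte with 0x36: 4b⊕36=7d, 4a⊕36=7c, 7b⊕36=4d, c6⊕36=f0, 13⊕36=25.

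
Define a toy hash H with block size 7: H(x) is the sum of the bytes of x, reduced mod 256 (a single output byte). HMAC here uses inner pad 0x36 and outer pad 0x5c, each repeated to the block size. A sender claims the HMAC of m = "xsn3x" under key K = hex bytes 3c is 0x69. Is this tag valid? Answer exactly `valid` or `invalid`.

Key hex bytes 3c is 1 byte ≤ B = 7; zero-pad to 7 bytes: K' = 3c 00 00 00 00 00 00.
K' ⊕ ipad = 0a 36 36 36 36 36 36; K' ⊕ opad = 60 5c 5c 5c 5c 5c 5c.
Inner hash: sum = 10+54+54+54+54+54+54+120+115+110+51+120 = 850; mod 256 = 82 → 52.
Outer hash (recomputed tag): sum = 96+92+92+92+92+92+92+82 = 730; mod 256 = 218 → da.
Recomputed tag = da; claimed = 69 → mismatch.

invalid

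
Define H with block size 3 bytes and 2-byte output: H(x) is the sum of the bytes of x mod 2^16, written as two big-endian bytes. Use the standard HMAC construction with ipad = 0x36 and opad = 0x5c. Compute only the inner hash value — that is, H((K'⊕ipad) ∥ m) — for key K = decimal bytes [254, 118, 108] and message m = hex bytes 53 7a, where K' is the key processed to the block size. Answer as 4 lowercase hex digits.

022f

Key decimal bytes [254, 118, 108] = fe 76 6c is exactly B = 3 bytes: K' = fe 76 6c.
K' ⊕ ipad = c8 40 5a.
Inner input = c8 40 5a ∥ 53 7a.
Inner hash: sum = 200+64+90+83+122 = 559 → 02 2f.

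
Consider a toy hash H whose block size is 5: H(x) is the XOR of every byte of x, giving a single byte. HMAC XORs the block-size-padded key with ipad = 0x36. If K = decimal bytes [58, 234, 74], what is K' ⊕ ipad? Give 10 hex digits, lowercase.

0cdc7c3636

Key decimal bytes [58, 234, 74] = 3a ea 4a is 3 bytes ≤ B = 5; zero-pad to 5 bytes: K' = 3a ea 4a 00 00.
XOR each byte with 0x36: 3a⊕36=0c, ea⊕36=dc, 4a⊕36=7c, 00⊕36=36, 00⊕36=36.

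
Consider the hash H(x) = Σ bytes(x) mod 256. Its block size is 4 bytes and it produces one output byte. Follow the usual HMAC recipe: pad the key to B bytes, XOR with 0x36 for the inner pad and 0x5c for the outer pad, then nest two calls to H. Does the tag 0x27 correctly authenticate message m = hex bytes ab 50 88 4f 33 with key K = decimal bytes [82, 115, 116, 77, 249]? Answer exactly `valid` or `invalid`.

valid

Key decimal bytes [82, 115, 116, 77, 249] = 52 73 74 4d f9 is 5 bytes > B = 4, so hash it first: H(key) = 7f, then zero-pad to 4 bytes: K' = 7f 00 00 00.
K' ⊕ ipad = 49 36 36 36; K' ⊕ opad = 23 5c 5c 5c.
Inner hash: sum = 73+54+54+54+171+80+136+79+51 = 752; mod 256 = 240 → f0.
Outer hash (recomputed tag): sum = 35+92+92+92+240 = 551; mod 256 = 39 → 27.
Recomputed tag = 27; claimed = 27 → match.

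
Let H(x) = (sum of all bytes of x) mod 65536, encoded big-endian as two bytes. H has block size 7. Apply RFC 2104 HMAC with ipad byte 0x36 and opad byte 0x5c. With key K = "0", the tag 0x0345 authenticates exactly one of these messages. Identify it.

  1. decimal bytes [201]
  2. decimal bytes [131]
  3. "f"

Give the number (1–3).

Key "0" = 30 is 1 byte ≤ B = 7; zero-pad to 7 bytes: K' = 30 00 00 00 00 00 00.
K' ⊕ ipad = 06 36 36 36 36 36 36; K' ⊕ opad = 6c 5c 5c 5c 5c 5c 5c.
m1: inner = H(06 36 36 36 36 36 36 c9) = 02 13; tag = H(6c 5c 5c 5c 5c 5c 5c 02 13) = 02a9
m2: inner = H(06 36 36 36 36 36 36 83) = 01 cd; tag = H(6c 5c 5c 5c 5c 5c 5c 01 cd) = 0362
m3: inner = H(06 36 36 36 36 36 36 66) = 01 b0; tag = H(6c 5c 5c 5c 5c 5c 5c 01 b0) = 0345 ← matches

3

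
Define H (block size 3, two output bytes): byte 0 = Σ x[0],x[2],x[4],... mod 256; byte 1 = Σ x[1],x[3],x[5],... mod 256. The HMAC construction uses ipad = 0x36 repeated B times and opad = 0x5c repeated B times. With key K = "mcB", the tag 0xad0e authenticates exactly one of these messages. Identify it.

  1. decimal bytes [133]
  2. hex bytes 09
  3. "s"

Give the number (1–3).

2

Key "mcB" = 6d 63 42 is exactly B = 3 bytes: K' = 6d 63 42.
K' ⊕ ipad = 5b 55 74; K' ⊕ opad = 31 3f 1e.
m1: inner = H(5b 55 74 85) = cf da; tag = H(31 3f 1e cf da) = 290e
m2: inner = H(5b 55 74 09) = cf 5e; tag = H(31 3f 1e cf 5e) = ad0e ← matches
m3: inner = H(5b 55 74 73) = cf c8; tag = H(31 3f 1e cf c8) = 170e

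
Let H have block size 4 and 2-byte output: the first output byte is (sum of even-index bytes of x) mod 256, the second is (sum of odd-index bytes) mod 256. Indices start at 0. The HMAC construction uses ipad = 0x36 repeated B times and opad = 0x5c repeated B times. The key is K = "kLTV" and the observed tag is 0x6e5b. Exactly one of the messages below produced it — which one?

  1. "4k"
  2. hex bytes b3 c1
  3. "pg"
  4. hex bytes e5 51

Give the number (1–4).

3

Key "kLTV" = 6b 4c 54 56 is exactly B = 4 bytes: K' = 6b 4c 54 56.
K' ⊕ ipad = 5d 7a 62 60; K' ⊕ opad = 37 10 08 0a.
m1: inner = H(5d 7a 62 60 34 6b) = f3 45; tag = H(37 10 08 0a f3 45) = 325f
m2: inner = H(5d 7a 62 60 b3 c1) = 72 9b; tag = H(37 10 08 0a 72 9b) = b1b5
m3: inner = H(5d 7a 62 60 70 67) = 2f 41; tag = H(37 10 08 0a 2f 41) = 6e5b ← matches
m4: inner = H(5d 7a 62 60 e5 51) = a4 2b; tag = H(37 10 08 0a a4 2b) = e345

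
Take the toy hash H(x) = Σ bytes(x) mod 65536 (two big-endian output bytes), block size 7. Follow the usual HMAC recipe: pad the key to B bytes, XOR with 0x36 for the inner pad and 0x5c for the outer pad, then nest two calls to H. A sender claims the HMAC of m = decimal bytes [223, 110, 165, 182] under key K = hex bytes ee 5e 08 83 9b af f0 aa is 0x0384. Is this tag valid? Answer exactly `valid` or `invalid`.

valid

Key hex bytes ee 5e 08 83 9b af f0 aa is 8 bytes > B = 7, so hash it first: H(key) = 04 bb, then zero-pad to 7 bytes: K' = 04 bb 00 00 00 00 00.
K' ⊕ ipad = 32 8d 36 36 36 36 36; K' ⊕ opad = 58 e7 5c 5c 5c 5c 5c.
Inner hash: sum = 50+141+54+54+54+54+54+223+110+165+182 = 1141 → 04 75.
Outer hash (recomputed tag): sum = 88+231+92+92+92+92+92+4+117 = 900 → 03 84.
Recomputed tag = 0384; claimed = 0384 → match.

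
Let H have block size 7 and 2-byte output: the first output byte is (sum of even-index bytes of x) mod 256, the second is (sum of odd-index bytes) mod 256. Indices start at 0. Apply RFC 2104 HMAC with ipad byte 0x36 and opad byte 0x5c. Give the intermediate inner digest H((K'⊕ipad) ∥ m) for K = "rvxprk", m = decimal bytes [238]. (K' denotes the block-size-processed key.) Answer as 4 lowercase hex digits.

0cd1

Key "rvxprk" = 72 76 78 70 72 6b is 6 bytes ≤ B = 7; zero-pad to 7 bytes: K' = 72 76 78 70 72 6b 00.
K' ⊕ ipad = 44 40 4e 46 44 5d 36.
Inner input = 44 40 4e 46 44 5d 36 ∥ ee.
Inner hash: even-index sum = 268 mod 256 = 12; odd-index sum = 465 mod 256 = 209 → 0c d1.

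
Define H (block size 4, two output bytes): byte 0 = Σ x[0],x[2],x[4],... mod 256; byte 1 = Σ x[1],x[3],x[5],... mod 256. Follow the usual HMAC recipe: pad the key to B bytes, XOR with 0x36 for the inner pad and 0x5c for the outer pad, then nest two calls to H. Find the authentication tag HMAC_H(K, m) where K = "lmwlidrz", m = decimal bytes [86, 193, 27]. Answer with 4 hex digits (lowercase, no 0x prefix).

6dbf

Key "lmwlidrz" = 6c 6d 77 6c 69 64 72 7a is 8 bytes > B = 4, so hash it first: H(key) = be b7, then zero-pad to 4 bytes: K' = be b7 00 00.
K' ⊕ ipad = 88 81 36 36.  K' ⊕ opad = e2 eb 5c 5c.
Inner input = (K'⊕ipad) ∥ m = 88 81 36 36 ∥ 56 c1 1b.
Inner hash: even-index sum = 303 mod 256 = 47; odd-index sum = 376 mod 256 = 120 → 2f 78.
Outer input = (K'⊕opad) ∥ inner = e2 eb 5c 5c ∥ 2f 78.
Outer hash (tag): even-index sum = 365 mod 256 = 109; odd-index sum = 447 mod 256 = 191 → 6d bf.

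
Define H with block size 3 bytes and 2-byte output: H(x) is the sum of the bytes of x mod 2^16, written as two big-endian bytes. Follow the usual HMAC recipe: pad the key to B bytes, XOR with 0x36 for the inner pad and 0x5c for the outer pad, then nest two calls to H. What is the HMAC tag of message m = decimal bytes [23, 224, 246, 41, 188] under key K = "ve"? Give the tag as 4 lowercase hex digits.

015d

Key "ve" = 76 65 is 2 bytes ≤ B = 3; zero-pad to 3 bytes: K' = 76 65 00.
K' ⊕ ipad = 40 53 36.  K' ⊕ opad = 2a 39 5c.
Inner input = (K'⊕ipad) ∥ m = 40 53 36 ∥ 17 e0 f6 29 bc.
Inner hash: sum = 64+83+54+23+224+246+41+188 = 923 → 03 9b.
Outer input = (K'⊕opad) ∥ inner = 2a 39 5c ∥ 03 9b.
Outer hash (tag): sum = 42+57+92+3+155 = 349 → 01 5d.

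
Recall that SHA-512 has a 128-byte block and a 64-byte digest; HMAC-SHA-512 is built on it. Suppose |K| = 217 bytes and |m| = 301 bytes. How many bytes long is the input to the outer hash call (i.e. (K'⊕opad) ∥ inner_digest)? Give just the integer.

192

Key is 217 > 128 bytes, so it is hashed to 64 bytes then zero-padded to 128: |K'| = 128.
Outer input = (K'⊕opad) ∥ H(inner) → 128 + 64 = 192 bytes.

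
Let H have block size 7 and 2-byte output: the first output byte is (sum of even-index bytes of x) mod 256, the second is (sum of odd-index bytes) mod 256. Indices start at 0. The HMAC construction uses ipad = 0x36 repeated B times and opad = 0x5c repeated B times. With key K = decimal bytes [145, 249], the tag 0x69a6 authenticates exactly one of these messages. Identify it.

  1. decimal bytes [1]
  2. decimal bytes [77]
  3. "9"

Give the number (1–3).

Key decimal bytes [145, 249] = 91 f9 is 2 bytes ≤ B = 7; zero-pad to 7 bytes: K' = 91 f9 00 00 00 00 00.
K' ⊕ ipad = a7 cf 36 36 36 36 36; K' ⊕ opad = cd a5 5c 5c 5c 5c 5c.
m1: inner = H(a7 cf 36 36 36 36 36 01) = 49 3c; tag = H(cd a5 5c 5c 5c 5c 5c 49 3c) = 1da6
m2: inner = H(a7 cf 36 36 36 36 36 4d) = 49 88; tag = H(cd a5 5c 5c 5c 5c 5c 49 88) = 69a6 ← matches
m3: inner = H(a7 cf 36 36 36 36 36 39) = 49 74; tag = H(cd a5 5c 5c 5c 5c 5c 49 74) = 55a6

2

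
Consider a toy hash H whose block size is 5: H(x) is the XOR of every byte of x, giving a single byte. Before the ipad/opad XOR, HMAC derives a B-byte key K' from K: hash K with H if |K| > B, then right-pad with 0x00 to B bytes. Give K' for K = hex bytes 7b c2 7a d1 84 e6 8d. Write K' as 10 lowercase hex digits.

|K| = 7 > B = 5, so first hash the key.
H(K): XOR 7b⊕c2⊕7a⊕d1⊕84⊕e6⊕8d = fd.
Zero-pad H(K) = fd to 5 bytes: K' = fd 00 00 00 00.

fd00000000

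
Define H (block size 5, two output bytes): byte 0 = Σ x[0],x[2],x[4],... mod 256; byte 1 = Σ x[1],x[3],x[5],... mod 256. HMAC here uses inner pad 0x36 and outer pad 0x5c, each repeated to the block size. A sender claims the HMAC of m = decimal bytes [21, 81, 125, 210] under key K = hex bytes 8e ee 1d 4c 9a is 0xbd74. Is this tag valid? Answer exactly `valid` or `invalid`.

Key hex bytes 8e ee 1d 4c 9a is exactly B = 5 bytes: K' = 8e ee 1d 4c 9a.
K' ⊕ ipad = b8 d8 2b 7a ac; K' ⊕ opad = d2 b2 41 10 c6.
Inner hash: even-index sum = 690 mod 256 = 178; odd-index sum = 484 mod 256 = 228 → b2 e4.
Outer hash (recomputed tag): even-index sum = 701 mod 256 = 189; odd-index sum = 372 mod 256 = 116 → bd 74.
Recomputed tag = bd74; claimed = bd74 → match.

valid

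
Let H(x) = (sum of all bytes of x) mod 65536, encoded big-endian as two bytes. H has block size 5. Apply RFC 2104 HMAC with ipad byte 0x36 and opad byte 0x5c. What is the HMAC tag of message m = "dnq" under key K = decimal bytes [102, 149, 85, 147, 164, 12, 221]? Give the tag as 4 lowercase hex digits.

0201

Key decimal bytes [102, 149, 85, 147, 164, 12, 221] = 66 95 55 93 a4 0c dd is 7 bytes > B = 5, so hash it first: H(key) = 03 70, then zero-pad to 5 bytes: K' = 03 70 00 00 00.
K' ⊕ ipad = 35 46 36 36 36.  K' ⊕ opad = 5f 2c 5c 5c 5c.
Inner input = (K'⊕ipad) ∥ m = 35 46 36 36 36 ∥ 64 6e 71.
Inner hash: sum = 53+70+54+54+54+100+110+113 = 608 → 02 60.
Outer input = (K'⊕opad) ∥ inner = 5f 2c 5c 5c 5c ∥ 02 60.
Outer hash (tag): sum = 95+44+92+92+92+2+96 = 513 → 02 01.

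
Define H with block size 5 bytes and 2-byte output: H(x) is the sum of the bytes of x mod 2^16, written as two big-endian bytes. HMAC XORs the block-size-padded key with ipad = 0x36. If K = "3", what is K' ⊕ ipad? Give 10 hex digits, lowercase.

0536363636

Key "3" = 33 is 1 byte ≤ B = 5; zero-pad to 5 bytes: K' = 33 00 00 00 00.
XOR each byte with 0x36: 33⊕36=05, 00⊕36=36, 00⊕36=36, 00⊕36=36, 00⊕36=36.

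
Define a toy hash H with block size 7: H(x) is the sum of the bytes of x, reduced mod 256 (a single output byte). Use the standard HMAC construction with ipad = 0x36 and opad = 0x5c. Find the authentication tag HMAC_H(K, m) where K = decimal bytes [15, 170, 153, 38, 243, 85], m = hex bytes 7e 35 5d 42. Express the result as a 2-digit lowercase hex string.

Key decimal bytes [15, 170, 153, 38, 243, 85] = 0f aa 99 26 f3 55 is 6 bytes ≤ B = 7; zero-pad to 7 bytes: K' = 0f aa 99 26 f3 55 00.
K' ⊕ ipad = 39 9c af 10 c5 63 36.  K' ⊕ opad = 53 f6 c5 7a af 09 5c.
Inner input = (K'⊕ipad) ∥ m = 39 9c af 10 c5 63 36 ∥ 7e 35 5d 42.
Inner hash: sum = 57+156+175+16+197+99+54+126+53+93+66 = 1092; mod 256 = 68 → 44.
Outer input = (K'⊕opad) ∥ inner = 53 f6 c5 7a af 09 5c ∥ 44.
Outer hash (tag): sum = 83+246+197+122+175+9+92+68 = 992; mod 256 = 224 → e0.

e0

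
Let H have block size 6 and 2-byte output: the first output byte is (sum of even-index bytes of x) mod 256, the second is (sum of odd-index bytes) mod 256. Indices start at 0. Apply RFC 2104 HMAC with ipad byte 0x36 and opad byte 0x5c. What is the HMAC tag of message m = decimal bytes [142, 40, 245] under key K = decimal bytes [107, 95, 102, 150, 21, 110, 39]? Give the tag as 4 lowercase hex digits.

33e0

Key decimal bytes [107, 95, 102, 150, 21, 110, 39] = 6b 5f 66 96 15 6e 27 is 7 bytes > B = 6, so hash it first: H(key) = 0d 63, then zero-pad to 6 bytes: K' = 0d 63 00 00 00 00.
K' ⊕ ipad = 3b 55 36 36 36 36.  K' ⊕ opad = 51 3f 5c 5c 5c 5c.
Inner input = (K'⊕ipad) ∥ m = 3b 55 36 36 36 36 ∥ 8e 28 f5.
Inner hash: even-index sum = 554 mod 256 = 42; odd-index sum = 233 mod 256 = 233 → 2a e9.
Outer input = (K'⊕opad) ∥ inner = 51 3f 5c 5c 5c 5c ∥ 2a e9.
Outer hash (tag): even-index sum = 307 mod 256 = 51; odd-index sum = 480 mod 256 = 224 → 33 e0.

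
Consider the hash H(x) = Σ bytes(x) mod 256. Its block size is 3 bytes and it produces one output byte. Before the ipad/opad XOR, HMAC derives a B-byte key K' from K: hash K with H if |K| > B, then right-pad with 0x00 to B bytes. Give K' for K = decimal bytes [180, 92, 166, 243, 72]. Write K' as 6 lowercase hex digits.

|K| = 5 > B = 3, so first hash the key.
H(K): sum = 180+92+166+243+72 = 753; mod 256 = 241 → f1.
Zero-pad H(K) = f1 to 3 bytes: K' = f1 00 00.

f10000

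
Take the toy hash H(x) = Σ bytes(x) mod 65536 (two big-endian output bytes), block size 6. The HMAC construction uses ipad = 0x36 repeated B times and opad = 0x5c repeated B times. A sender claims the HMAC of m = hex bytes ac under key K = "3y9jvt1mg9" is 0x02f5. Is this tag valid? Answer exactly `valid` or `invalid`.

Key "3y9jvt1mg9" = 33 79 39 6a 76 74 31 6d 67 39 is 10 bytes > B = 6, so hash it first: H(key) = 03 77, then zero-pad to 6 bytes: K' = 03 77 00 00 00 00.
K' ⊕ ipad = 35 41 36 36 36 36; K' ⊕ opad = 5f 2b 5c 5c 5c 5c.
Inner hash: sum = 53+65+54+54+54+54+172 = 506 → 01 fa.
Outer hash (recomputed tag): sum = 95+43+92+92+92+92+1+250 = 757 → 02 f5.
Recomputed tag = 02f5; claimed = 02f5 → match.

valid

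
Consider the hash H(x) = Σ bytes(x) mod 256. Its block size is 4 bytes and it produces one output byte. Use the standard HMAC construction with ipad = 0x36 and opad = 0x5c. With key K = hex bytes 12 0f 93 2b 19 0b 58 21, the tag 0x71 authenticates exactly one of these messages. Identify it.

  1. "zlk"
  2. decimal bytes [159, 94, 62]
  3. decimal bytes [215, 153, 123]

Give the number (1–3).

1

Key hex bytes 12 0f 93 2b 19 0b 58 21 is 8 bytes > B = 4, so hash it first: H(key) = 7c, then zero-pad to 4 bytes: K' = 7c 00 00 00.
K' ⊕ ipad = 4a 36 36 36; K' ⊕ opad = 20 5c 5c 5c.
m1: inner = H(4a 36 36 36 7a 6c 6b) = 3d; tag = H(20 5c 5c 5c 3d) = 71 ← matches
m2: inner = H(4a 36 36 36 9f 5e 3e) = 27; tag = H(20 5c 5c 5c 27) = 5b
m3: inner = H(4a 36 36 36 d7 99 7b) = d7; tag = H(20 5c 5c 5c d7) = 0b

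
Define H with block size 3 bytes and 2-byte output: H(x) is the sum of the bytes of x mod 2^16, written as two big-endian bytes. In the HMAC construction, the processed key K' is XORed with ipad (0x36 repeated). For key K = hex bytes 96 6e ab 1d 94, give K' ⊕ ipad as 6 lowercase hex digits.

Key hex bytes 96 6e ab 1d 94 is 5 bytes > B = 3, so hash it first: H(key) = 02 60, then zero-pad to 3 bytes: K' = 02 60 00.
XOR each byte with 0x36: 02⊕36=34, 60⊕36=56, 00⊕36=36.

345636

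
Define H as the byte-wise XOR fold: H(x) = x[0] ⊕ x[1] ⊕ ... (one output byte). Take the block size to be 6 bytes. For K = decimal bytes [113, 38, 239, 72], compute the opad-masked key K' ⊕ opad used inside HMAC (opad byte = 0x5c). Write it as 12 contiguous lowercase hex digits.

2d7ab3145c5c

Key decimal bytes [113, 38, 239, 72] = 71 26 ef 48 is 4 bytes ≤ B = 6; zero-pad to 6 bytes: K' = 71 26 ef 48 00 00.
XOR each byte with 0x5c: 71⊕5c=2d, 26⊕5c=7a, ef⊕5c=b3, 48⊕5c=14, 00⊕5c=5c, 00⊕5c=5c.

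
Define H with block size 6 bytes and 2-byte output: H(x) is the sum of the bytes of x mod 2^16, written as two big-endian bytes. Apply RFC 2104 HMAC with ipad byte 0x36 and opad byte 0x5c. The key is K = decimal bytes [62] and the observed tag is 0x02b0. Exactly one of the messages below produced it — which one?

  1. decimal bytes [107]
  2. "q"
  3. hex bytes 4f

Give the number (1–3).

Key decimal bytes [62] = 3e is 1 byte ≤ B = 6; zero-pad to 6 bytes: K' = 3e 00 00 00 00 00.
K' ⊕ ipad = 08 36 36 36 36 36; K' ⊕ opad = 62 5c 5c 5c 5c 5c.
m1: inner = H(08 36 36 36 36 36 6b) = 01 81; tag = H(62 5c 5c 5c 5c 5c 01 81) = 02b0 ← matches
m2: inner = H(08 36 36 36 36 36 71) = 01 87; tag = H(62 5c 5c 5c 5c 5c 01 87) = 02b6
m3: inner = H(08 36 36 36 36 36 4f) = 01 65; tag = H(62 5c 5c 5c 5c 5c 01 65) = 0294

1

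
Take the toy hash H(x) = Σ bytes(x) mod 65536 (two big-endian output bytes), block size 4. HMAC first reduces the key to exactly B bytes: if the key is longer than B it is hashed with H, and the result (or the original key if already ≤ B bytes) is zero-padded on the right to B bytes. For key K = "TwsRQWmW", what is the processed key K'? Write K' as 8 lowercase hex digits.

|K| = 8 > B = 4, so first hash the key.
H(K): sum = 84+119+115+82+81+87+109+87 = 764 → 02 fc.
Zero-pad H(K) = 02 fc to 4 bytes: K' = 02 fc 00 00.

02fc0000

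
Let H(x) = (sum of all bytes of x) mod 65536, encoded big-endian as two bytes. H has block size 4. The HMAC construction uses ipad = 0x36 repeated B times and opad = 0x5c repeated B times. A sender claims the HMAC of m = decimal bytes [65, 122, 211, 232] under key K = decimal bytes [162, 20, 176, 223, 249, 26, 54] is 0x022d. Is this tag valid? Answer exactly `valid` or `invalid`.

invalid

Key decimal bytes [162, 20, 176, 223, 249, 26, 54] = a2 14 b0 df f9 1a 36 is 7 bytes > B = 4, so hash it first: H(key) = 03 8e, then zero-pad to 4 bytes: K' = 03 8e 00 00.
K' ⊕ ipad = 35 b8 36 36; K' ⊕ opad = 5f d2 5c 5c.
Inner hash: sum = 53+184+54+54+65+122+211+232 = 975 → 03 cf.
Outer hash (recomputed tag): sum = 95+210+92+92+3+207 = 699 → 02 bb.
Recomputed tag = 02bb; claimed = 022d → mismatch.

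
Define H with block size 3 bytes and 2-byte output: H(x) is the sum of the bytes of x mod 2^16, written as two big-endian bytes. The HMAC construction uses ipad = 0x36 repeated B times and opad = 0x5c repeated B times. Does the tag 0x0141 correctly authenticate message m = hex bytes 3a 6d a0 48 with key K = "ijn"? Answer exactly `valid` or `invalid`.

valid

Key "ijn" = 69 6a 6e is exactly B = 3 bytes: K' = 69 6a 6e.
K' ⊕ ipad = 5f 5c 58; K' ⊕ opad = 35 36 32.
Inner hash: sum = 95+92+88+58+109+160+72 = 674 → 02 a2.
Outer hash (recomputed tag): sum = 53+54+50+2+162 = 321 → 01 41.
Recomputed tag = 0141; claimed = 0141 → match.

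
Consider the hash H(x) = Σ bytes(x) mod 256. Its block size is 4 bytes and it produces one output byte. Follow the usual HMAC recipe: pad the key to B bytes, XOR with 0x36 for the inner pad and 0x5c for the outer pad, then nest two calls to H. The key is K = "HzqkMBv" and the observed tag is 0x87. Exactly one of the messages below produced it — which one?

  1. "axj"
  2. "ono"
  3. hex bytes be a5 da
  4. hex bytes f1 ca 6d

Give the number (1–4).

Key "HzqkMBv" = 48 7a 71 6b 4d 42 76 is 7 bytes > B = 4, so hash it first: H(key) = a3, then zero-pad to 4 bytes: K' = a3 00 00 00.
K' ⊕ ipad = 95 36 36 36; K' ⊕ opad = ff 5c 5c 5c.
m1: inner = H(95 36 36 36 61 78 6a) = 7a; tag = H(ff 5c 5c 5c 7a) = 8d
m2: inner = H(95 36 36 36 6f 6e 6f) = 83; tag = H(ff 5c 5c 5c 83) = 96
m3: inner = H(95 36 36 36 be a5 da) = 74; tag = H(ff 5c 5c 5c 74) = 87 ← matches
m4: inner = H(95 36 36 36 f1 ca 6d) = 5f; tag = H(ff 5c 5c 5c 5f) = 72

3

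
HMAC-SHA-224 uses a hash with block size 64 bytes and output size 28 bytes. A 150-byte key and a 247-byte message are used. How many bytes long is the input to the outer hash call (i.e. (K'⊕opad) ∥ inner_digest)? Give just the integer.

Key is 150 > 64 bytes, so it is hashed to 28 bytes then zero-padded to 64: |K'| = 64.
Outer input = (K'⊕opad) ∥ H(inner) → 64 + 28 = 92 bytes.

92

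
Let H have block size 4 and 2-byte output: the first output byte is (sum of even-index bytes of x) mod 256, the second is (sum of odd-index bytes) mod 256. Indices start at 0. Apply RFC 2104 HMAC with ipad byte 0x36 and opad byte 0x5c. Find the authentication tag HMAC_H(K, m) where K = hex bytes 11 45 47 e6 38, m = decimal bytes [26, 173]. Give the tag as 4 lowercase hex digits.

1ed3

Key hex bytes 11 45 47 e6 38 is 5 bytes > B = 4, so hash it first: H(key) = 90 2b, then zero-pad to 4 bytes: K' = 90 2b 00 00.
K' ⊕ ipad = a6 1d 36 36.  K' ⊕ opad = cc 77 5c 5c.
Inner input = (K'⊕ipad) ∥ m = a6 1d 36 36 ∥ 1a ad.
Inner hash: even-index sum = 246 mod 256 = 246; odd-index sum = 256 mod 256 = 0 → f6 00.
Outer input = (K'⊕opad) ∥ inner = cc 77 5c 5c ∥ f6 00.
Outer hash (tag): even-index sum = 542 mod 256 = 30; odd-index sum = 211 mod 256 = 211 → 1e d3.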